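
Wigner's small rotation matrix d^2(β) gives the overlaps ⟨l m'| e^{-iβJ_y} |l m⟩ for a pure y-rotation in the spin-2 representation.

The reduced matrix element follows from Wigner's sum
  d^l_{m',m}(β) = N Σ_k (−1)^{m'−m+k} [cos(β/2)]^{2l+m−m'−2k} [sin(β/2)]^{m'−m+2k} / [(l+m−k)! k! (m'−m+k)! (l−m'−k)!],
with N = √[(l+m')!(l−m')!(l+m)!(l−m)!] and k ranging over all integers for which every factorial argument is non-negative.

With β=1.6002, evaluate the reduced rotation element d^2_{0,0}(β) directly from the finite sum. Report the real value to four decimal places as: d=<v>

d^2_{0,0}(β=1.6002) via Wigner's sum:
With c≡cos(β/2)=0.696635 and s≡sin(β/2)=0.717426, N=[2·2·2·2]^{1/2}=4.000000
k: max(0,(0)−(0))=0 … min(2+(0),2−(0))=2
  k=0: (−1)^0·4.0000/(4)·0.6966^4·0.7174^0 = +0.235516
  k=1: (−1)^1·4.0000/(1)·0.6966^2·0.7174^2 = -0.999136
  k=2: (−1)^2·4.0000/(4)·0.6966^0·0.7174^4 = +0.264916
d^2_{0,0}(1.6002) = +0.235516 -0.999136 +0.264916 = -0.498704

d=-0.4987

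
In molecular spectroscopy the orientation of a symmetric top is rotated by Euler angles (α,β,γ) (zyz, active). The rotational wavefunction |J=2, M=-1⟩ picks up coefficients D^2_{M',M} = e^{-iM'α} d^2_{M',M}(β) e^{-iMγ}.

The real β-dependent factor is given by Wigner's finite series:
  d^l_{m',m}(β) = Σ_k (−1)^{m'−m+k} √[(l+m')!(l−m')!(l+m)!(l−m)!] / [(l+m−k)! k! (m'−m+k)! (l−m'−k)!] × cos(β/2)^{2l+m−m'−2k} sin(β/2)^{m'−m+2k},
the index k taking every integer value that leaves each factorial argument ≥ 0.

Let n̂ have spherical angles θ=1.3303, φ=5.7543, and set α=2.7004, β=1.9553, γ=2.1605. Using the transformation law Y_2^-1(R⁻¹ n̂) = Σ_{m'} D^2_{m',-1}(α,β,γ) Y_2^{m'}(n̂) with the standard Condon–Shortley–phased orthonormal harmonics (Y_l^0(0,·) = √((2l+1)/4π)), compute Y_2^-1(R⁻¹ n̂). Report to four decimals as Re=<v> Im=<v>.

Need the full column D^2_{m',-1} for m'=−2..2 at α=2.7004, β=1.9553, γ=2.1605.
cos(β/2)=0.558973, sin(β/2)=0.829186
d^2_{-2,-1}: single k=1 term ⇒ +0.289637;  D = +0.083566+0.277320i
d^2_{-1,-1}: k∈[0..1] ⇒ +0.097625 -0.644476 = -0.546850;  D = -0.080915+0.540831i
d^2_{0,-1}: k∈[0..1] ⇒ -0.354731 +0.780589 = +0.425857;  D = -0.236826+0.353932i
d^2_{1,-1}: k∈[0..1] ⇒ +0.644476 -0.472724 = +0.171751;  D = +0.147321-0.088289i
d^2_{2,-1}: single k=0 term ⇒ -0.637348;  D = +0.634246-0.062809i
Y_2^{m'}(θ=1.3303,φ=5.7543) and Σ D·Y over m':
  (+0.0836+0.2773i)·(+0.1788+0.3175i)  (-0.0809+0.5408i)·(+0.1543+0.0902i)  (-0.2368+0.3539i)·(-0.2617+0.0000i)  (+0.1473-0.0883i)·(-0.1543+0.0902i)  (+0.6342-0.0628i)·(+0.1788-0.3175i)
Y_2^-1(R⁻¹ n̂) = +0.006351-0.126024i

Re=0.0064 Im=-0.1260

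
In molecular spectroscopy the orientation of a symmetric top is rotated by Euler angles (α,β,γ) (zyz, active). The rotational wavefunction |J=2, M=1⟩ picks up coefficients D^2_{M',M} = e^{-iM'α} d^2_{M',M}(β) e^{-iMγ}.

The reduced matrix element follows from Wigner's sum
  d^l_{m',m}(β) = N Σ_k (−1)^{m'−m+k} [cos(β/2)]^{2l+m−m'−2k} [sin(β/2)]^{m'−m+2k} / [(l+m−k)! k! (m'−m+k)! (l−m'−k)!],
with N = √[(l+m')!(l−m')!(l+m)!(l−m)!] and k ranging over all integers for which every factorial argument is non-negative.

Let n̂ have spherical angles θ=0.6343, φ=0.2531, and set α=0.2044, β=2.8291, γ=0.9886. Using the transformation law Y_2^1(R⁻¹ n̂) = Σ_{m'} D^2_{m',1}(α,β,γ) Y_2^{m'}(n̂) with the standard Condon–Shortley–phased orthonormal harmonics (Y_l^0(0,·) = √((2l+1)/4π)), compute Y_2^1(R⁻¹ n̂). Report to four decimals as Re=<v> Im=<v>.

Need the full column D^2_{m',1} for m'=−2..2 at α=0.2044, β=2.8291, γ=0.9886.
cos(β/2)=0.155611, sin(β/2)=0.987818
d^2_{-2,1}: single k=3 term ⇒ +0.299987;  D = +0.250961-0.164350i
d^2_{-1,1}: k∈[2..3] ⇒ +0.070886 -0.952157 = -0.881271;  D = -0.623899+0.622406i
d^2_{0,1}: k∈[1..2] ⇒ +0.009118 -0.367408 = -0.358290;  D = -0.197009+0.299264i
d^2_{1,1}: k∈[0..1] ⇒ +0.000586 -0.070886 = -0.070299;  D = -0.025932+0.065342i
d^2_{2,1}: single k=0 term ⇒ -0.007444;  D = -0.001284+0.007333i
Y_2^{m'}(θ=0.6343,φ=0.2531) and Σ D·Y over m':
  (+0.2510-0.1643i)·(+0.1186-0.0658i)  (-0.6239+0.6224i)·(+0.3570-0.0923i)  (-0.1970+0.2993i)·(+0.2985+0.0000i)  (-0.0259+0.0653i)·(-0.3570-0.0923i)  (-0.0013+0.0073i)·(+0.1186+0.0658i)
Y_2^1(R⁻¹ n̂) = -0.190455+0.312999i

Re=-0.1905 Im=0.3130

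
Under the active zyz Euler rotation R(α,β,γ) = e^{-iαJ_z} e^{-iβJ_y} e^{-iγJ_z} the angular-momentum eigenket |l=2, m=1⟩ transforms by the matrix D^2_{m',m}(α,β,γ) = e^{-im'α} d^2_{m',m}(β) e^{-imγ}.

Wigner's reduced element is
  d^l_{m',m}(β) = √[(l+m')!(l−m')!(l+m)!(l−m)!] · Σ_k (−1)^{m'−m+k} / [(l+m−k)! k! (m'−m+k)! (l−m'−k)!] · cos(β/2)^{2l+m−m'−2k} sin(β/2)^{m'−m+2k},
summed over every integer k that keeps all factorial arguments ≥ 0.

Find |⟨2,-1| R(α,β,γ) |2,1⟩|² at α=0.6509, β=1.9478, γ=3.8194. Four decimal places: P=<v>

D^2_{-1,1}(0.6509,1.9478,3.8194) = e^{-i·-1·0.6509}·d^2_{-1,1}(1.9478)·e^{-i·1·3.8194}. Compute d first:
c=cos(1.9478/2)=0.562078, s=sin(1.9478/2)=0.827084; N=√[1·6·6·1]=6.000000
The bounds max(0,m−m')=2 and min(l+m,l−m')=3 give 2 terms
  k=2: (−1)^0·6.0000/(2)·0.5621^2·0.8271^2 = +0.648357
  k=3: (−1)^1·6.0000/(6)·0.5621^0·0.8271^4 = -0.467949
d^2_{-1,1}(1.9478) = +0.648357 -0.467949 = +0.180408
|D^2_{-1,1}|² = |d^2_{-1,1}(β)|² = (+0.180408)² = 0.032547 (the z-rotation phases have unit modulus)

P=0.0325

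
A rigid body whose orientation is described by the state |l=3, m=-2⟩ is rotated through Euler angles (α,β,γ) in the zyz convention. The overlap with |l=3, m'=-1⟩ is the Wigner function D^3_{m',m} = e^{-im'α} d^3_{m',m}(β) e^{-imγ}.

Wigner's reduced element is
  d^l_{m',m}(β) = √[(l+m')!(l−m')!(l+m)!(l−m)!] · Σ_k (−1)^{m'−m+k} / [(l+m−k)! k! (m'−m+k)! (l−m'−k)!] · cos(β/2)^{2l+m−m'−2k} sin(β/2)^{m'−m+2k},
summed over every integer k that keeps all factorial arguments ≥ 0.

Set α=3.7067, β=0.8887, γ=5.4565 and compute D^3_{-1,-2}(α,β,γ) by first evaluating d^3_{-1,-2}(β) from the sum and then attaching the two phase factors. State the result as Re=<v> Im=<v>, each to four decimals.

Split into d^3_{-1,-2}(β=0.8887) × two z-phases.
With c≡cos(β/2)=0.902890 and s≡sin(β/2)=0.429871, N=[2·24·1·120]^{1/2}=75.894664
k∈{0,1} keeps every argument non-negative
  k=0: (−1)^1·75.8947/(24)·0.9029^5·0.4299^1 = -0.815667
  k=1: (−1)^2·75.8947/(12)·0.9029^3·0.4299^3 = +0.369785
d^3_{-1,-2}(0.8887) = -0.815667 +0.369785 = -0.445882
Phases: e^{-i·(-1)·3.7067}=-0.844531-0.535506i, e^{-i·(-2)·5.4565}=-0.082480-0.996593i ⇒ D=+0.206900-0.394972i

Re=0.2069 Im=-0.3950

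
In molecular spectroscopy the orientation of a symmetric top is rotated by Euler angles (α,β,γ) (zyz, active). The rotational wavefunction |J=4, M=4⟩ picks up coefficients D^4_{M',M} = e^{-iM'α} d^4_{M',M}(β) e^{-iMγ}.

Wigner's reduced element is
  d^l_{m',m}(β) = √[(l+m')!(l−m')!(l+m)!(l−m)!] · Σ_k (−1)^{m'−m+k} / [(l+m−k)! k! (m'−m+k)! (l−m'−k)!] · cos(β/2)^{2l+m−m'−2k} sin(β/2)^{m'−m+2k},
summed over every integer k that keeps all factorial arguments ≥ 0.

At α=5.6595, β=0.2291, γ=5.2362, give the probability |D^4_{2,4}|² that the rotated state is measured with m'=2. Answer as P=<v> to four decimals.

P=0.0044

Split into d^4_{2,4}(β=0.2291) × two z-phases.
Half-angle: c=0.993446, s=0.114300. N=√(720·2·40320·1)=7619.763776
k: max(0,(4)−(2))=2 … min(4+(4),4−(2))=2
  k=2: (−1)^0·7619.7638/(1440)·0.9934^6·0.1143^2 = +0.066456
d^4_{2,4}(0.2291) = +0.066456
|D^4_{2,4}|² = |d^4_{2,4}(β)|² = (+0.066456)² = 0.004416 (the z-rotation phases have unit modulus)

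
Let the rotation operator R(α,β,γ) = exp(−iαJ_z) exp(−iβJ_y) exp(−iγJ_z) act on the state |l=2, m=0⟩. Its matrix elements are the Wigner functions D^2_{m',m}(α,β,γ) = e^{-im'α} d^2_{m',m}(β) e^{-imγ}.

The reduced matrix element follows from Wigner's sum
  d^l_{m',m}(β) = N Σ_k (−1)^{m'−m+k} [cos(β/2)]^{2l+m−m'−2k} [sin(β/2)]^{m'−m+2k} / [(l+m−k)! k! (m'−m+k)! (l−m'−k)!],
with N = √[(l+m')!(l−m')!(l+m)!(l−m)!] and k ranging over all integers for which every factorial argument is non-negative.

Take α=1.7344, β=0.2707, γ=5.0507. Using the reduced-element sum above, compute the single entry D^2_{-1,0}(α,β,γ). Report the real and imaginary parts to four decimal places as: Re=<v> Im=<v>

First d^2_{-1,0}(β=0.2707), then the phase factors e^{-i(-1)α} and e^{-i(0)γ}:
Half-angle: c=0.990854, s=0.134937. N=√(1·6·2·2)=4.898979
The bounds max(0,m−m')=1 and min(l+m,l−m')=2 give 2 terms
  k=1: (−1)^0·4.8990/(2)·0.9909^3·0.1349^1 = +0.321541
  k=2: (−1)^1·4.8990/(2)·0.9909^1·0.1349^3 = -0.005963
d^2_{-1,0}(0.2707) = +0.321541 -0.005963 = +0.315578
D = (-0.162875+0.986647i)·(+0.315578)·(+1.000000+0.000000i) = -0.051400+0.311364i

Re=-0.0514 Im=0.3114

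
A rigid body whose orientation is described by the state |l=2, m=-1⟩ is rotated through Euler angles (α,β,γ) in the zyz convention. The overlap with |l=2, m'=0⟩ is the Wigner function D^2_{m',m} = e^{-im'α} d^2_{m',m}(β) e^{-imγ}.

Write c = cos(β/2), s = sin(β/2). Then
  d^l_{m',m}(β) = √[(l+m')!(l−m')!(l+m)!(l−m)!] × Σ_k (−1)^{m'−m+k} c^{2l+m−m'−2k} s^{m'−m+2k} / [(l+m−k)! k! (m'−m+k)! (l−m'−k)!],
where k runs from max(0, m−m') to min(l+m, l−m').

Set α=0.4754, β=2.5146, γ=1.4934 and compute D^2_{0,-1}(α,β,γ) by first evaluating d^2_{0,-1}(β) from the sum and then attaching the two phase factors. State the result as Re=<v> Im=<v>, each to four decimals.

D^2_{0,-1}(0.4754,2.5146,1.4934) = e^{-i·0·0.4754}·d^2_{0,-1}(2.5146)·e^{-i·-1·1.4934}. Compute d first:
c=cos(2.5146/2)=0.308386, s=sin(2.5146/2)=0.951261; N=√[2·2·1·6]=4.898979
k: max(0,(-1)−(0))=0 … min(2+(-1),2−(0))=1
  k=0: (−1)^1·4.8990/(2)·0.3084^3·0.9513^1 = -0.068338
  k=1: (−1)^2·4.8990/(2)·0.3084^1·0.9513^3 = +0.650235
d^2_{0,-1}(2.5146) = -0.068338 +0.650235 = +0.581897
D = (+1.000000+0.000000i)·(+0.581897)·(+0.077319+0.997006i) = +0.044992+0.580155i

Re=0.0450 Im=0.5802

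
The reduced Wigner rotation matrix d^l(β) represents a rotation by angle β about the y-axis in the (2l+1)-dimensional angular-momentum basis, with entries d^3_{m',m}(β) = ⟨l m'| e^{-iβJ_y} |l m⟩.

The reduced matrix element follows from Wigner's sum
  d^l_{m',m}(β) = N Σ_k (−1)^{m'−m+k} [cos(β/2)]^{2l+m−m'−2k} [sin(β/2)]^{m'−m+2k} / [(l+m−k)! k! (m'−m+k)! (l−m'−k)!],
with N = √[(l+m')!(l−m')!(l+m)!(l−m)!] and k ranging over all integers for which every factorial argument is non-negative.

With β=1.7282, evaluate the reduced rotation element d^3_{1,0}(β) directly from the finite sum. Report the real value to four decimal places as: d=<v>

d^3_{1,0}(β=1.7282) via Wigner's sum:
With c≡cos(β/2)=0.649325 and s≡sin(β/2)=0.760511, N=[24·2·6·6]^{1/2}=41.569219
The bounds max(0,m−m')=0 and min(l+m,l−m')=2 give 3 terms
  k=0: (−1)^1·41.5692/(12)·0.6493^5·0.7605^1 = -0.304093
  k=1: (−1)^2·41.5692/(4)·0.6493^3·0.7605^3 = +1.251454
  k=2: (−1)^3·41.5692/(12)·0.6493^1·0.7605^5 = -0.572243
d^3_{1,0}(1.7282) = -0.304093 +1.251454 -0.572243 = +0.375117

d=0.3751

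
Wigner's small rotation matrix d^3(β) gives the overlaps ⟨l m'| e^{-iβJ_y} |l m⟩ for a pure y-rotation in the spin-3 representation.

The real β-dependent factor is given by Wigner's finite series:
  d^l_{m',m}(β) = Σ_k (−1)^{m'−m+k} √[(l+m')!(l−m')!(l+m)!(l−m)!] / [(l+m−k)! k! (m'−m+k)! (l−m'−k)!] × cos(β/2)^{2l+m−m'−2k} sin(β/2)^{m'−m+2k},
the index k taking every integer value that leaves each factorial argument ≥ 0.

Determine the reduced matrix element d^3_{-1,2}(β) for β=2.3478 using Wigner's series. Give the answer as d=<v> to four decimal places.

d=-0.5291

d^3_{-1,2}(β=2.3478) via Wigner's sum:
Half-angle: c=0.386558, s=0.922265. N=√(2·24·120·1)=75.894664
Admissible k: 3..4 (factorial args all ≥0)
  k=3: (−1)^0·75.8947/(12)·0.3866^3·0.9223^3 = +0.286577
  k=4: (−1)^1·75.8947/(24)·0.3866^1·0.9223^5 = -0.815631
d^3_{-1,2}(2.3478) = +0.286577 -0.815631 = -0.529054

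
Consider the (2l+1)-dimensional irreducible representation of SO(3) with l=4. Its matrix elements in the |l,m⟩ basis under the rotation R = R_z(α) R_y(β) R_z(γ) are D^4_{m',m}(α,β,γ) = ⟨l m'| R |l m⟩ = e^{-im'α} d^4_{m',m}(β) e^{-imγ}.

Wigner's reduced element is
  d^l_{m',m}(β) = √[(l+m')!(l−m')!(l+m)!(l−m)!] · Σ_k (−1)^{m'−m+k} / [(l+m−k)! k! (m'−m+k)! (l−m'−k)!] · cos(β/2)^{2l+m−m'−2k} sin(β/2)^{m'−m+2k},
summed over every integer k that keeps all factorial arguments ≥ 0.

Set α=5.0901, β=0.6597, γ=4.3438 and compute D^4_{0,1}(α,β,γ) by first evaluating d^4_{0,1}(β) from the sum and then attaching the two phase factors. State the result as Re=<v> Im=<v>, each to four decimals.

Re=-0.1337 Im=0.3461

First d^4_{0,1}(β=0.6597), then the phase factors e^{-i(0)α} and e^{-i(1)γ}:
Half-angle: c=0.946091, s=0.323901. N=√(24·24·120·6)=643.987578
k: max(0,(1)−(0))=1 … min(4+(1),4−(0))=4
  k=1: (−1)^0·643.9876/(144)·0.9461^7·0.3239^1 = +0.982783
  k=2: (−1)^1·643.9876/(24)·0.9461^5·0.3239^3 = -0.691143
  k=3: (−1)^2·643.9876/(24)·0.9461^3·0.3239^5 = +0.081008
  k=4: (−1)^3·643.9876/(144)·0.9461^1·0.3239^7 = -0.001582
d^4_{0,1}(0.6597) = +0.982783 -0.691143 +0.081008 -0.001582 = +0.371065
Attach z-rotation phases: D = e^{-i(0)(5.0901)}·(+0.371065)·e^{-i(1)(4.3438)} = -0.133695+0.346143i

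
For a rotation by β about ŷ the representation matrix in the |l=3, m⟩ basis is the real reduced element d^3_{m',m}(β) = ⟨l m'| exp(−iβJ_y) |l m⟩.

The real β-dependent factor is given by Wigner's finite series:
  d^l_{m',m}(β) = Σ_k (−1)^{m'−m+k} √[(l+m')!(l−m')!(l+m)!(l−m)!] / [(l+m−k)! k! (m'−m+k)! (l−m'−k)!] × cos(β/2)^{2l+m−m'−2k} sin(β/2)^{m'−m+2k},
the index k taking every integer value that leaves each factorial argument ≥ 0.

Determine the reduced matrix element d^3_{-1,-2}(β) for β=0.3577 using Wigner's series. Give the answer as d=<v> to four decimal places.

d^3_{-1,-2}(β=0.3577) via Wigner's sum:
With c≡cos(β/2)=0.984049 and s≡sin(β/2)=0.177898, N=[2·24·1·120]^{1/2}=75.894664
k: max(0,(-2)−(-1))=0 … min(3+(-2),3−(-1))=1
  k=0: (−1)^1·75.8947/(24)·0.9840^5·0.1779^1 = -0.519104
  k=1: (−1)^2·75.8947/(12)·0.9840^3·0.1779^3 = +0.033931
d^3_{-1,-2}(0.3577) = -0.519104 +0.033931 = -0.485174

d=-0.4852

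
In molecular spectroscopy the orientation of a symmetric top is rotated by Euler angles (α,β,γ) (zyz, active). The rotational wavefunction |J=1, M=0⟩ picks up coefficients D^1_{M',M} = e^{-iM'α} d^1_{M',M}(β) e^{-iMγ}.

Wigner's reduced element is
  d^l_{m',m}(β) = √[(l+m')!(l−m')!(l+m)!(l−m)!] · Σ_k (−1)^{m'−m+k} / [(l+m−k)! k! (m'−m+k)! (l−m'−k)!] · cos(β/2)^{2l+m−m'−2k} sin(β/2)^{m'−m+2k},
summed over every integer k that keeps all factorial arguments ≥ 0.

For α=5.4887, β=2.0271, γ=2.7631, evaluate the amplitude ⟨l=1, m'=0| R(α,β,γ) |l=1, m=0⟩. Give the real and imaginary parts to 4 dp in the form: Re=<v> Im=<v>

Re=-0.4406 Im=0.0000

First d^1_{0,0}(β=2.0271), then the phase factors e^{-i(0)α} and e^{-i(0)γ}:
c=cos(2.0271/2)=0.528851, s=sin(2.0271/2)=0.848715; N=√[1·1·1·1]=1.000000
The bounds max(0,m−m')=0 and min(l+m,l−m')=1 give 2 terms
  k=0: (−1)^0·1.0000/(1)·0.5289^2·0.8487^0 = +0.279684
  k=1: (−1)^1·1.0000/(1)·0.5289^0·0.8487^2 = -0.720316
d^1_{0,0}(2.0271) = +0.279684 -0.720316 = -0.440633
Attach z-rotation phases: D = e^{-i(0)(5.4887)}·(-0.440633)·e^{-i(0)(2.7631)} = -0.440633+0.000000i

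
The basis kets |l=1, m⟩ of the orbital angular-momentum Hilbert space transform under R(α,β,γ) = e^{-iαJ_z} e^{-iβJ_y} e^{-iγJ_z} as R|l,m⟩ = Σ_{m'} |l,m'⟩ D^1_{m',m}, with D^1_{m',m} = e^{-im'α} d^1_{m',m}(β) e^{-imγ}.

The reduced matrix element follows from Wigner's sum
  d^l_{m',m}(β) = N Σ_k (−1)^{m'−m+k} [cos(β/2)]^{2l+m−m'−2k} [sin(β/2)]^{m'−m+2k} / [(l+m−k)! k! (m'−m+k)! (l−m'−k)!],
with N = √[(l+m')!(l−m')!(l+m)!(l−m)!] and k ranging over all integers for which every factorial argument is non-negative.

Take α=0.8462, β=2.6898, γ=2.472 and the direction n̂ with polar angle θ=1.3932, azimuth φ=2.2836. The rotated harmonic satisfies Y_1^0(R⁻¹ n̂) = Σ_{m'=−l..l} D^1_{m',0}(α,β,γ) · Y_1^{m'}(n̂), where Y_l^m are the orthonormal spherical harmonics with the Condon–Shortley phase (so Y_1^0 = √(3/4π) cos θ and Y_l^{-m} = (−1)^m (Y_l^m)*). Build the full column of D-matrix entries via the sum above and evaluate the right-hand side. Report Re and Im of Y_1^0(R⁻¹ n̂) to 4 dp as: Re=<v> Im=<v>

Need the full column D^1_{m',0} for m'=−1..1 at α=0.8462, β=2.6898, γ=2.472.
cos(β/2)=0.223980, sin(β/2)=0.974594
d^1_{-1,0}: single k=1 term ⇒ +0.308708;  D = +0.204622+0.231150i
d^1_{0,0}: k∈[0..1] ⇒ +0.050167 -0.949833 = -0.899666;  D = -0.899666+0.000000i
d^1_{1,0}: single k=0 term ⇒ -0.308708;  D = -0.204622+0.231150i
Y_1^{m'}(θ=1.3932,φ=2.2836) and Σ D·Y over m':
  (+0.2046+0.2312i)·(-0.2224-0.2573i)  (-0.8997+0.0000i)·(+0.0863+0.0000i)  (-0.2046+0.2312i)·(+0.2224-0.2573i)
Y_1^0(R⁻¹ n̂) = -0.049733+0.000000i

Re=-0.0497 Im=0.0000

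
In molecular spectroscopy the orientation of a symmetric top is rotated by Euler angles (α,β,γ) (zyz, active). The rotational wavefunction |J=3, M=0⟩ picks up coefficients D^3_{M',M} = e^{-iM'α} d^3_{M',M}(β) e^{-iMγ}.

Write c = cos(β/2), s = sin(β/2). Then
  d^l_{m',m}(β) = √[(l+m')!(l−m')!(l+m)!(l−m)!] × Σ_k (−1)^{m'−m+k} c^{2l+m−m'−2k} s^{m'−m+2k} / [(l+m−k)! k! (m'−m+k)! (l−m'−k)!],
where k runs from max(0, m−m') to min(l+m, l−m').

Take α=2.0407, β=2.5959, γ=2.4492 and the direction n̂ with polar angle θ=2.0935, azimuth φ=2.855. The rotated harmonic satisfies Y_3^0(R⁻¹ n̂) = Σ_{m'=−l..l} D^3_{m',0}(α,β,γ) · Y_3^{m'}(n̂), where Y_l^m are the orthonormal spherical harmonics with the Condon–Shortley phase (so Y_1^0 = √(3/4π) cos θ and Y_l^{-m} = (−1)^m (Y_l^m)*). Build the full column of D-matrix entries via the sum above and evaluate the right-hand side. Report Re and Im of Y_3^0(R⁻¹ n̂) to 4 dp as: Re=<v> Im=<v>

Need the full column D^3_{m',0} for m'=−3..3 at α=2.0407, β=2.5959, γ=2.4492.
cos(β/2)=0.269474, sin(β/2)=0.963008
d^3_{-3,0}: single k=3 term ⇒ +0.078154;  D = +0.077142-0.012535i
d^3_{-2,0}: k∈[2..3] ⇒ +0.026785 -0.342068 = -0.315283;  D = +0.185999+0.254574i
d^3_{-1,0}: k∈[1..3] ⇒ +0.004740 -0.181614 +0.773136 = +0.596262;  D = -0.269988+0.531634i
d^3_{0,0}: k∈[0..3] ⇒ +0.000383 -0.044012 +0.562075 -0.797588 = -0.279142;  D = -0.279142+0.000000i
d^3_{1,0}: k∈[0..2] ⇒ -0.004740 +0.181614 -0.773136 = -0.596262;  D = +0.269988+0.531634i
d^3_{2,0}: k∈[0..1] ⇒ +0.026785 -0.342068 = -0.315283;  D = +0.185999-0.254574i
d^3_{3,0}: single k=0 term ⇒ -0.078154;  D = -0.077142-0.012535i
Y_3^{m'}(θ=2.0935,φ=2.855) and Σ D·Y over m':
  (+0.0771-0.0125i)·(-0.1771-0.2057i)  (+0.1860+0.2546i)·(-0.3218-0.2077i)  (-0.2700+0.5316i)·(-0.0661-0.0195i)  (-0.2791+0.0000i)·(+0.3267+0.0000i)  (+0.2700+0.5316i)·(+0.0661-0.0195i)  (+0.1860-0.2546i)·(-0.3218+0.2077i)  (-0.0771-0.0125i)·(+0.1771-0.2057i)
Y_3^0(R⁻¹ n̂) = -0.081232+0.000000i

Re=-0.0812 Im=0.0000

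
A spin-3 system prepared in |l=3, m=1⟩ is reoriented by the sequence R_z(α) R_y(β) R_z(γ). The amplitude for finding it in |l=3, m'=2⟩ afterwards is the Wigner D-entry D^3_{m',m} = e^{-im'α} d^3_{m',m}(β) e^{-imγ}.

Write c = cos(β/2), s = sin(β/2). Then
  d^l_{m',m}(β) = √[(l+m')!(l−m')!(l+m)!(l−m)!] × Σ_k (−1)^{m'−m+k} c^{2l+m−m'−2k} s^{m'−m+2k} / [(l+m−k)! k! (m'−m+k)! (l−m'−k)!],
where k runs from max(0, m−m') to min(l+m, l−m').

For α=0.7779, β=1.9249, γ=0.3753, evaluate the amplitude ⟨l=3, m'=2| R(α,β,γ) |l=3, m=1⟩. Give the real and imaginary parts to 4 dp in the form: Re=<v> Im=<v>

Split into d^3_{2,1}(β=1.9249) × two z-phases.
c=cos(1.9249/2)=0.571511, s=sin(1.9249/2)=0.820594; N=√[120·1·24·2]=75.894664
The bounds max(0,m−m')=0 and min(l+m,l−m')=1 give 2 terms
  k=0: (−1)^1·75.8947/(24)·0.5715^5·0.8206^1 = -0.158217
  k=1: (−1)^2·75.8947/(12)·0.5715^3·0.8206^3 = +0.652364
d^3_{2,1}(1.9249) = -0.158217 +0.652364 = +0.494147
D = (+0.014996-0.999888i)·(+0.494147)·(+0.930398-0.366552i) = -0.174216-0.462418i

Re=-0.1742 Im=-0.4624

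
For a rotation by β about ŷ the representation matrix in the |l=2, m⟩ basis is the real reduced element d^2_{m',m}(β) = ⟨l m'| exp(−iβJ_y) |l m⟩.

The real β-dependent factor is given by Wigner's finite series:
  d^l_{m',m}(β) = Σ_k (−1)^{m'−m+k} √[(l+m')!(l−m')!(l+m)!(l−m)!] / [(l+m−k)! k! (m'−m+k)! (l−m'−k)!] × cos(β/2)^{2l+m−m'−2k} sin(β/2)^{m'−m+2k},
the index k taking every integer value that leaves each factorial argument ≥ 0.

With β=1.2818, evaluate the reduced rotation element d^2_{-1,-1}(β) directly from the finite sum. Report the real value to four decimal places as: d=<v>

d^2_{-1,-1}(β=1.2818) via Wigner's sum:
Half-angle: c=0.801558, s=0.597917. N=√(1·6·1·6)=6.000000
k∈{0,1} keeps every argument non-negative
  k=0: (−1)^0·6.0000/(6)·0.8016^4·0.5979^0 = +0.412800
  k=1: (−1)^1·6.0000/(2)·0.8016^2·0.5979^2 = -0.689085
d^2_{-1,-1}(1.2818) = +0.412800 -0.689085 = -0.276285

d=-0.2763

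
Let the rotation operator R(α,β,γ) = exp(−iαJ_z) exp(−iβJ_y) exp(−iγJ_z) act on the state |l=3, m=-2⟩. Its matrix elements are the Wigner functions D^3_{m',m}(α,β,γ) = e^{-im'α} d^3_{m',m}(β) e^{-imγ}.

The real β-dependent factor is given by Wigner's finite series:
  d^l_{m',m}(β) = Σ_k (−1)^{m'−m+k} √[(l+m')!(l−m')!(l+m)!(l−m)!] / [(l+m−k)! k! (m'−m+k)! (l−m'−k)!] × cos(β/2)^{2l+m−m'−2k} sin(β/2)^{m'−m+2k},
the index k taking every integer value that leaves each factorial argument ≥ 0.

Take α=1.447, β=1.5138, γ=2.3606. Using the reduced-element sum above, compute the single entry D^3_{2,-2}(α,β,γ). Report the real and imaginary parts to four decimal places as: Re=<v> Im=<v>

Re=-0.1224 Im=0.4669

First d^3_{2,-2}(β=1.5138), then the phase factors e^{-i(2)α} and e^{-i(-2)γ}:
Half-angle: c=0.726968, s=0.686671. N=√(120·1·1·120)=120.000000
k: max(0,(-2)−(2))=0 … min(3+(-2),3−(2))=1
  k=0: (−1)^4·120.0000/(24)·0.7270^2·0.6867^4 = +0.587484
  k=1: (−1)^5·120.0000/(120)·0.7270^0·0.6867^6 = -0.104832
d^3_{2,-2}(1.5138) = +0.587484 -0.104832 = +0.482652
Phases: e^{-i·(2)·1.447}=-0.969505-0.245071i, e^{-i·(-2)·2.3606}=+0.008811-0.999961i ⇒ D=-0.122402+0.466873i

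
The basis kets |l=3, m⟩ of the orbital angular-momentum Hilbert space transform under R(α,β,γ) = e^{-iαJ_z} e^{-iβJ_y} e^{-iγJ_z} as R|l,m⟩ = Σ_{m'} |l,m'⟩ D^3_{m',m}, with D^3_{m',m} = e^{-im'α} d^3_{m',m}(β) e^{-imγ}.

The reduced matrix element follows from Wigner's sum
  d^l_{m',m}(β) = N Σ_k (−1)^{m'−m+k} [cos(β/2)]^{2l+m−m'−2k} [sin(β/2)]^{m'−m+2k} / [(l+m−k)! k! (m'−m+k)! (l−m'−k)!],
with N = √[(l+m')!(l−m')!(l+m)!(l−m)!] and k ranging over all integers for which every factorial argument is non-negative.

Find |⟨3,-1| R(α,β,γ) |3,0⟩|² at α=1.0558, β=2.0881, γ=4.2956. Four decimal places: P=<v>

D^3_{-1,0}(1.0558,2.0881,4.2956) = e^{-i·-1·1.0558}·d^3_{-1,0}(2.0881)·e^{-i·0·4.2956}. Compute d first:
c=cos(2.0881/2)=0.502723, s=sin(2.0881/2)=0.864447; N=√[2·24·6·6]=41.569219
k: max(0,(0)−(-1))=1 … min(3+(0),3−(-1))=3
  k=1: (−1)^0·41.5692/(12)·0.5027^5·0.8644^1 = +0.096156
  k=2: (−1)^1·41.5692/(4)·0.5027^3·0.8644^3 = -0.852933
  k=3: (−1)^2·41.5692/(12)·0.5027^1·0.8644^5 = +0.840645
d^3_{-1,0}(2.0881) = +0.096156 -0.852933 +0.840645 = +0.083868
|D^3_{-1,0}|² = |d^3_{-1,0}(β)|² = (+0.083868)² = 0.007034 (the z-rotation phases have unit modulus)

P=0.0070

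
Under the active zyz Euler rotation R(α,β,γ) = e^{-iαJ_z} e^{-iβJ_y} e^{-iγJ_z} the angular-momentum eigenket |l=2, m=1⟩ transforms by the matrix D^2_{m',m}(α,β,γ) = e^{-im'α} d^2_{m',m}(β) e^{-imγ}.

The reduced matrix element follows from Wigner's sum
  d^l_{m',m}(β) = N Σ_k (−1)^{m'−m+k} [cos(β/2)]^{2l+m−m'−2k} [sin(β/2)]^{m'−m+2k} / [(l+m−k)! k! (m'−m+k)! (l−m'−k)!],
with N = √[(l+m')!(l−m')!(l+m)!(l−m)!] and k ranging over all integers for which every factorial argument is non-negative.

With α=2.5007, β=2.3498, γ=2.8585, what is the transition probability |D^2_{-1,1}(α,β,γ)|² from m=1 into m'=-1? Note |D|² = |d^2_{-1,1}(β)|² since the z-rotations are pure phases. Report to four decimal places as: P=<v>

First d^2_{-1,1}(β=2.3498), then the phase factors e^{-i(-1)α} and e^{-i(1)γ}:
Half-angle: c=0.385635, s=0.922651. N=√(1·6·6·1)=6.000000
k∈{2,3} keeps every argument non-negative
  k=2: (−1)^0·6.0000/(2)·0.3856^2·0.9227^2 = +0.379796
  k=3: (−1)^1·6.0000/(6)·0.3856^0·0.9227^4 = -0.724687
d^2_{-1,1}(2.3498) = +0.379796 -0.724687 = -0.344891
|D^2_{-1,1}|² = |d^2_{-1,1}(β)|² = (-0.344891)² = 0.118950 (the z-rotation phases have unit modulus)

P=0.1189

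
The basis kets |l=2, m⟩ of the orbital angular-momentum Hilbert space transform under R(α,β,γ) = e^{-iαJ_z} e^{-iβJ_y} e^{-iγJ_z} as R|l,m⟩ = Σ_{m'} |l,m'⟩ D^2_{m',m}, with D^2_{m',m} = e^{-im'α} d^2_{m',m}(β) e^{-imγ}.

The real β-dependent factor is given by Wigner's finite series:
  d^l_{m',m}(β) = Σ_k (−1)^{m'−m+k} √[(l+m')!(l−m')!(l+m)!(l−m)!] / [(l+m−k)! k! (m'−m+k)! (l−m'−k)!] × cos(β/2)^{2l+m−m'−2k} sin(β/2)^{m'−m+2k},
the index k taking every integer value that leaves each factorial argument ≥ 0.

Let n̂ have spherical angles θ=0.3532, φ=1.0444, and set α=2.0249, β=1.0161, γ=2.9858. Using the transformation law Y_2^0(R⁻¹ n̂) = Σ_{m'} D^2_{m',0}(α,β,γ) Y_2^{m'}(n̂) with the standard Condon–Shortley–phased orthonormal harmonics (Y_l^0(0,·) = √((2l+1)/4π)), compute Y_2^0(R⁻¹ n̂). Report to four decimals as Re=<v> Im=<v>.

Re=0.0941 Im=0.0000

Need the full column D^2_{m',0} for m'=−2..2 at α=2.0249, β=1.0161, γ=2.9858.
cos(β/2)=0.873695, sin(β/2)=0.486474
d^2_{-2,0}: single k=2 term ⇒ +0.442502;  D = -0.272210-0.348870i
d^2_{-1,0}: k∈[1..2] ⇒ +0.794721 -0.246386 = +0.548336;  D = -0.240531+0.492764i
d^2_{0,0}: k∈[0..2] ⇒ +0.582692 -0.722603 +0.056007 = -0.083904;  D = -0.083904+0.000000i
d^2_{1,0}: k∈[0..1] ⇒ -0.794721 +0.246386 = -0.548336;  D = +0.240531+0.492764i
d^2_{2,0}: single k=0 term ⇒ +0.442502;  D = -0.272210+0.348870i
Y_2^{m'}(θ=0.3532,φ=1.0444) and Σ D·Y over m':
  (-0.2722-0.3489i)·(-0.0229-0.0402i)  (-0.2405+0.4928i)·(+0.1260-0.2168i)  (-0.0839+0.0000i)·(+0.5176+0.0000i)  (+0.2405+0.4928i)·(-0.1260-0.2168i)  (-0.2722+0.3489i)·(-0.0229+0.0402i)
Y_2^0(R⁻¹ n̂) = +0.094065+0.000000i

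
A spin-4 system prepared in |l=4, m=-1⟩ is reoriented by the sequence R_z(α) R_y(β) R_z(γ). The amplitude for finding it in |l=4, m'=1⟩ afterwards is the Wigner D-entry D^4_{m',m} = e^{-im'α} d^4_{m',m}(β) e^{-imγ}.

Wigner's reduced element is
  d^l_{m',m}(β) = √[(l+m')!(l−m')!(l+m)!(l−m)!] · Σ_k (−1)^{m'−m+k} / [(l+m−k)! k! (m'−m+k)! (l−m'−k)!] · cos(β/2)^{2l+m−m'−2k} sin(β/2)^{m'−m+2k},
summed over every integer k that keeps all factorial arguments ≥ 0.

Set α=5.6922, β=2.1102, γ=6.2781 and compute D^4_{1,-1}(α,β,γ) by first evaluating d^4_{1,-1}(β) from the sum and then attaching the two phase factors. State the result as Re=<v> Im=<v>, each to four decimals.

Re=0.2881 Im=0.1912

D^4_{1,-1}(5.6922,2.1102,6.2781) = e^{-i·1·5.6922}·d^4_{1,-1}(2.1102)·e^{-i·-1·6.2781}. Compute d first:
Half-angle: c=0.493141, s=0.869950. N=√(120·6·6·120)=720.000000
Admissible k: 0..3 (factorial args all ≥0)
  k=0: (−1)^2·720.0000/(72)·0.4931^6·0.8699^2 = +0.108846
  k=1: (−1)^3·720.0000/(24)·0.4931^4·0.8699^4 = -1.016204
  k=2: (−1)^4·720.0000/(48)·0.4931^2·0.8699^6 = +1.581239
  k=3: (−1)^5·720.0000/(720)·0.4931^0·0.8699^8 = -0.328059
d^4_{1,-1}(2.1102) = +0.108846 -1.016204 +1.581239 -0.328059 = +0.345821
Phases: e^{-i·(1)·5.6922}=+0.830392+0.557179i, e^{-i·(-1)·6.2781}=+0.999987-0.005085i ⇒ D=+0.288143+0.191222i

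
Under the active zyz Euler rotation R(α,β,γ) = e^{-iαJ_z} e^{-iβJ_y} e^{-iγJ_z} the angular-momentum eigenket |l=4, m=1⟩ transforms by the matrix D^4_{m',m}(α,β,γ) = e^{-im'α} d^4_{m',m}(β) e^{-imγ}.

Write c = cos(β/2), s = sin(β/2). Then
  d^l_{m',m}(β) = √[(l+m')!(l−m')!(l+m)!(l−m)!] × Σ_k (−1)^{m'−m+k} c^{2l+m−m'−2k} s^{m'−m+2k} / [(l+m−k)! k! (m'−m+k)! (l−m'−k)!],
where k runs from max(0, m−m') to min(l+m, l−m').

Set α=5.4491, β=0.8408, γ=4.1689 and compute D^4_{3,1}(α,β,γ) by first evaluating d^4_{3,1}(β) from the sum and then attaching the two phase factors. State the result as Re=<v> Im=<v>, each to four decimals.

Re=-0.0488 Im=-0.5081

First d^4_{3,1}(β=0.8408), then the phase factors e^{-i(3)α} and e^{-i(1)γ}:
With c≡cos(β/2)=0.912926 and s≡sin(β/2)=0.408126, N=[5040·1·120·6]^{1/2}=1904.940944
Admissible k: 0..1 (factorial args all ≥0)
  k=0: (−1)^2·1904.9409/(240)·0.9129^6·0.4081^2 = +0.765369
  k=1: (−1)^3·1904.9409/(144)·0.9129^4·0.4081^4 = -0.254939
d^4_{3,1}(0.8408) = +0.765369 -0.254939 = +0.510430
D = (-0.802492+0.596663i)·(+0.510430)·(-0.517125+0.855910i) = -0.048849-0.508087i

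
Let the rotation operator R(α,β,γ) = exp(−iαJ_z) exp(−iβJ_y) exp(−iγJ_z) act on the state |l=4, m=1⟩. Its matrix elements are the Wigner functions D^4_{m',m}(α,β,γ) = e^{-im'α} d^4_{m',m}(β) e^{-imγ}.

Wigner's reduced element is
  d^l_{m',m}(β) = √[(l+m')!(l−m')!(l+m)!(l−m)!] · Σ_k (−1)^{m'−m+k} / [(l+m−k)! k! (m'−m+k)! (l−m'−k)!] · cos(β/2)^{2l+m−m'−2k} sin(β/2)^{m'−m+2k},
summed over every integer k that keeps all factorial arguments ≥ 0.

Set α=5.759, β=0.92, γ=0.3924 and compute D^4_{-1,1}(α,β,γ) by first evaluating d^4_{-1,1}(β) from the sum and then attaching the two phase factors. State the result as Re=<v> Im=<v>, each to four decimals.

Split into d^4_{-1,1}(β=0.92) × two z-phases.
Half-angle: c=0.896052, s=0.443948. N=√(6·120·120·6)=720.000000
The bounds max(0,m−m')=2 and min(l+m,l−m')=5 give 4 terms
  k=2: (−1)^0·720.0000/(72)·0.8961^6·0.4439^2 = +1.020153
  k=3: (−1)^1·720.0000/(24)·0.8961^4·0.4439^4 = -0.751249
  k=4: (−1)^2·720.0000/(48)·0.8961^2·0.4439^6 = +0.092204
  k=5: (−1)^3·720.0000/(720)·0.8961^0·0.4439^8 = -0.001509
d^4_{-1,1}(0.92) = +1.020153 -0.751249 +0.092204 -0.001509 = +0.359599
Attach z-rotation phases: D = e^{-i(-1)(5.759)}·(+0.359599)·e^{-i(1)(0.3924)} = +0.218828-0.285352i

Re=0.2188 Im=-0.2854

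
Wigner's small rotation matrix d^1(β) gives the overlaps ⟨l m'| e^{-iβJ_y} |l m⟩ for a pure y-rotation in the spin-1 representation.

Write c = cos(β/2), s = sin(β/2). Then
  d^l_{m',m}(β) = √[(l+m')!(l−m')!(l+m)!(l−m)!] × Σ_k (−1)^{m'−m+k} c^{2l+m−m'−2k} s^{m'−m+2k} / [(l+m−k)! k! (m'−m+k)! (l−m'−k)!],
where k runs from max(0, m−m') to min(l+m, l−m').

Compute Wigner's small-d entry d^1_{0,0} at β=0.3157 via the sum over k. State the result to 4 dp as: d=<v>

d=0.9506

d^1_{0,0}(β=0.3157) via Wigner's sum:
With c≡cos(β/2)=0.987568 and s≡sin(β/2)=0.157195, N=[1·1·1·1]^{1/2}=1.000000
Admissible k: 0..1 (factorial args all ≥0)
  k=0: (−1)^0·1.0000/(1)·0.9876^2·0.1572^0 = +0.975290
  k=1: (−1)^1·1.0000/(1)·0.9876^0·0.1572^2 = -0.024710
d^1_{0,0}(0.3157) = +0.975290 -0.024710 = +0.950579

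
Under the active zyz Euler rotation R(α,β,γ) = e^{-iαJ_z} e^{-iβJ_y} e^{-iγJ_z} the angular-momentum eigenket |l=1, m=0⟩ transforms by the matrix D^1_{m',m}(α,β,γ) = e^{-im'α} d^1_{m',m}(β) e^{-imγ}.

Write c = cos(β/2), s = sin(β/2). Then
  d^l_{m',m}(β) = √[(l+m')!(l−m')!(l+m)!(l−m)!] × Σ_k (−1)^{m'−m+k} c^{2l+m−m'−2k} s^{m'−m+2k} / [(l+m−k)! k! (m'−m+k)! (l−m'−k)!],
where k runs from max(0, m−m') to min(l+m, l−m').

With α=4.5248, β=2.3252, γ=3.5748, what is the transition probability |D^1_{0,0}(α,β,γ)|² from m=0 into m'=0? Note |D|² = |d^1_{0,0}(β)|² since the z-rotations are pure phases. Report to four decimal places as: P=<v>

Split into d^1_{0,0}(β=2.3252) × two z-phases.
With c≡cos(β/2)=0.396954 and s≡sin(β/2)=0.917838, N=[1·1·1·1]^{1/2}=1.000000
k: max(0,(0)−(0))=0 … min(1+(0),1−(0))=1
  k=0: (−1)^0·1.0000/(1)·0.3970^2·0.9178^0 = +0.157573
  k=1: (−1)^1·1.0000/(1)·0.3970^0·0.9178^2 = -0.842427
d^1_{0,0}(2.3252) = +0.157573 -0.842427 = -0.684854
|D^1_{0,0}|² = |d^1_{0,0}(β)|² = (-0.684854)² = 0.469025 (the z-rotation phases have unit modulus)

P=0.4690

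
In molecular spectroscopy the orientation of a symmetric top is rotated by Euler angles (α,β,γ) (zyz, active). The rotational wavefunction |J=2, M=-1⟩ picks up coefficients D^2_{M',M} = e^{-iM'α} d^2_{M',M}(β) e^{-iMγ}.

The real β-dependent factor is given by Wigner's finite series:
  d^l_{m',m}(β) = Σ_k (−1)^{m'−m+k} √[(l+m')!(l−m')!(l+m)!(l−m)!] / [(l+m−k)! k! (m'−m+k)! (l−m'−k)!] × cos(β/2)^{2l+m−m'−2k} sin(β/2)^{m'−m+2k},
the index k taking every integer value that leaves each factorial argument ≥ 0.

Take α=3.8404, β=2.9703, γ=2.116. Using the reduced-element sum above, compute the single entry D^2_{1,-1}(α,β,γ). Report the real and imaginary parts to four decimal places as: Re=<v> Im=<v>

Split into d^2_{1,-1}(β=2.9703) × two z-phases.
c=cos(2.9703/2)=0.085542, s=sin(2.9703/2)=0.996335; N=√[6·1·1·6]=6.000000
The bounds max(0,m−m')=0 and min(l+m,l−m')=1 give 2 terms
  k=0: (−1)^2·6.0000/(2)·0.0855^2·0.9963^2 = +0.021791
  k=1: (−1)^3·6.0000/(6)·0.0855^0·0.9963^4 = -0.985419
d^2_{1,-1}(2.9703) = +0.021791 -0.985419 = -0.963627
Attach z-rotation phases: D = e^{-i(1)(3.8404)}·(-0.963627)·e^{-i(-1)(2.116)} = +0.147435+0.952282i

Re=0.1474 Im=0.9523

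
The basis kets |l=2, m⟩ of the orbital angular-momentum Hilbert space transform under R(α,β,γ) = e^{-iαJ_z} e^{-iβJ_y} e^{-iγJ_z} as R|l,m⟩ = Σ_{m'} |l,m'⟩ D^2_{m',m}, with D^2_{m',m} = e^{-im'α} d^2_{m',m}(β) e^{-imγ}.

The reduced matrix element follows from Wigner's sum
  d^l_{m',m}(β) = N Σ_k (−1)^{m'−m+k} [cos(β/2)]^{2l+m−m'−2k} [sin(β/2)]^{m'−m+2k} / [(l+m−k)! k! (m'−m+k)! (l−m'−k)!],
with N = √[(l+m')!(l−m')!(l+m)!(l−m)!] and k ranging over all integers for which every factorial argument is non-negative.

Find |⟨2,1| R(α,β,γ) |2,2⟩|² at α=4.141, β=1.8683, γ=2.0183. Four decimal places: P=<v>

Split into d^2_{1,2}(β=1.8683) × two z-phases.
Half-angle: c=0.594502, s=0.804094. N=√(6·1·24·1)=12.000000
Admissible k: 1..1 (factorial args all ≥0)
  k=1: (−1)^0·12.0000/(6)·0.5945^3·0.8041^1 = +0.337907
d^2_{1,2}(1.8683) = +0.337907
|D^2_{1,2}|² = |d^2_{1,2}(β)|² = (+0.337907)² = 0.114181 (the z-rotation phases have unit modulus)

P=0.1142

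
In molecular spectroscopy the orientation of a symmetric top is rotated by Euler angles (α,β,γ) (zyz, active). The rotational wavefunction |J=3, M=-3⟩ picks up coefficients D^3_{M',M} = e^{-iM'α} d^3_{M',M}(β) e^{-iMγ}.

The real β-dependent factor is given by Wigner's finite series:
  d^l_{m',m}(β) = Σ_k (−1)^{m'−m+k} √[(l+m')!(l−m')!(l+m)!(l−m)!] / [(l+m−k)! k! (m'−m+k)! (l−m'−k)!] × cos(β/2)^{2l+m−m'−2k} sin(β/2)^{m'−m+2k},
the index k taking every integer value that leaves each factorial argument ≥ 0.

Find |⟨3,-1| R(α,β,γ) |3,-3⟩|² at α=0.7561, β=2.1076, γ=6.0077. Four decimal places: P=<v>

P=0.0305

First d^3_{-1,-3}(β=2.1076), then the phase factors e^{-i(-1)α} and e^{-i(-3)γ}:
With c≡cos(β/2)=0.494271 and s≡sin(β/2)=0.869308, N=[2·24·1·720]^{1/2}=185.903201
Admissible k: 0..0 (factorial args all ≥0)
  k=0: (−1)^2·185.9032/(48)·0.4943^4·0.8693^2 = +0.174684
d^3_{-1,-3}(2.1076) = +0.174684
|D^3_{-1,-3}|² = |d^3_{-1,-3}(β)|² = (+0.174684)² = 0.030515 (the z-rotation phases have unit modulus)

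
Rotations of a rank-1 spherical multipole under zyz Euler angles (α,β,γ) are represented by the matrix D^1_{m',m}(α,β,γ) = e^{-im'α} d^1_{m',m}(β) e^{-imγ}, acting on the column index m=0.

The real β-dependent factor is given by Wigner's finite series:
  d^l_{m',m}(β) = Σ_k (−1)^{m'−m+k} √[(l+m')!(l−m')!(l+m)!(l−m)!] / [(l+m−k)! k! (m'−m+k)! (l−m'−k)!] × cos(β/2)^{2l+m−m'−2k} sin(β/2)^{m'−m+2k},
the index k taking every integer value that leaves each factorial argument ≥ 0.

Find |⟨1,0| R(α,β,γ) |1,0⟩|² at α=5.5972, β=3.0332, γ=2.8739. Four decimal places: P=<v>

P=0.9883

D^1_{0,0}(5.5972,3.0332,2.8739) = e^{-i·0·5.5972}·d^1_{0,0}(3.0332)·e^{-i·0·2.8739}. Compute d first:
With c≡cos(β/2)=0.054170 and s≡sin(β/2)=0.998532, N=[1·1·1·1]^{1/2}=1.000000
k∈{0,1} keeps every argument non-negative
  k=0: (−1)^0·1.0000/(1)·0.0542^2·0.9985^0 = +0.002934
  k=1: (−1)^1·1.0000/(1)·0.0542^0·0.9985^2 = -0.997066
d^1_{0,0}(3.0332) = +0.002934 -0.997066 = -0.994131
|D^1_{0,0}|² = |d^1_{0,0}(β)|² = (-0.994131)² = 0.988297 (the z-rotation phases have unit modulus)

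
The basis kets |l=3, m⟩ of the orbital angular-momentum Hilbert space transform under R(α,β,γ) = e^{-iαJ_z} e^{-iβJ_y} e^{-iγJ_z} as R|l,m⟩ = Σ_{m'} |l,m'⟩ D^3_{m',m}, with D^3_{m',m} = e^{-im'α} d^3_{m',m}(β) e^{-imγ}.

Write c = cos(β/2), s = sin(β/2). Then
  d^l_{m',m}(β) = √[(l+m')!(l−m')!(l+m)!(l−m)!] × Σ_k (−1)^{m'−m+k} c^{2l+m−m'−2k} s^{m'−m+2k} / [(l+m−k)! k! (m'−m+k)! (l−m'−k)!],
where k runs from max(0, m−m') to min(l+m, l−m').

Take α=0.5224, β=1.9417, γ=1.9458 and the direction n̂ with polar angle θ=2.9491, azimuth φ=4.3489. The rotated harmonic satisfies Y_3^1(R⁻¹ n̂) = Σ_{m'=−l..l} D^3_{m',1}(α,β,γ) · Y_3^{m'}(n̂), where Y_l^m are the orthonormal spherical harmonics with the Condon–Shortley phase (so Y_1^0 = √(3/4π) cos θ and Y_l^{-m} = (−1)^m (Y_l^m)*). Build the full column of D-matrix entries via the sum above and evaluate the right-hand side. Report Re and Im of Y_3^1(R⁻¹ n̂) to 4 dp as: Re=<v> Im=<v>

Need the full column D^3_{m',1} for m'=−3..3 at α=0.5224, β=1.9417, γ=1.9458.
cos(β/2)=0.564598, sin(β/2)=0.825366
d^3_{-3,1}: single k=4 term ⇒ +0.572942;  D = +0.532368-0.211771i
d^3_{-2,1}: k∈[3..4] ⇒ +0.640012 -0.683868 = -0.043856;  D = -0.027227+0.034381i
d^3_{-1,1}: k∈[2..4] ⇒ +0.415339 -1.183464 +0.316140 = -0.451986;  D = -0.066380+0.447085i
d^3_{0,1}: k∈[1..3] ⇒ +0.164034 -1.051647 +0.749140 = -0.138473;  D = +0.050719+0.128850i
d^3_{1,1}: k∈[0..2] ⇒ +0.032392 -0.553785 +0.887598 = +0.366205;  D = -0.286266-0.228381i
d^3_{2,1}: k∈[0..1] ⇒ -0.149742 +0.640012 = +0.490270;  D = -0.484692-0.073746i
d^3_{3,1}: single k=0 term ⇒ +0.268100;  D = -0.249820+0.097301i
Y_3^{m'}(θ=2.9491,φ=4.3489) and Σ D·Y over m':
  (+0.5324-0.2118i)·(+0.0026-0.0013i)  (-0.0272+0.0344i)·(+0.0274+0.0244i)  (-0.0664+0.4471i)·(-0.0839+0.2206i)  (+0.0507+0.1288i)·(-0.6655+0.0000i)  (-0.2863-0.2284i)·(+0.0839+0.2206i)  (-0.4847-0.0737i)·(+0.0274-0.0244i)  (-0.2498+0.0973i)·(-0.0026-0.0013i)
Y_3^1(R⁻¹ n̂) = -0.115254-0.211313i

Re=-0.1153 Im=-0.2113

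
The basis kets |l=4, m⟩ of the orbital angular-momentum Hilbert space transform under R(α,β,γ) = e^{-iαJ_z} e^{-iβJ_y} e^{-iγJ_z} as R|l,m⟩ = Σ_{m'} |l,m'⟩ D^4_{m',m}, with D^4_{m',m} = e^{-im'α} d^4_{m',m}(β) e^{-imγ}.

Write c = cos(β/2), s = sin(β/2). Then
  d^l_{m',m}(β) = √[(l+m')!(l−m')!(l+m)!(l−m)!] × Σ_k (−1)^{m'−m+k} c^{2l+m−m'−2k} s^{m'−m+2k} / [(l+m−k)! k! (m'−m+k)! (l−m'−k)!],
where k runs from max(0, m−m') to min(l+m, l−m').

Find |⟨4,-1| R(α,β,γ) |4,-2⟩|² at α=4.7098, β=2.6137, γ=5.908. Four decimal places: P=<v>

Split into d^4_{-1,-2}(β=2.6137) × two z-phases.
c=cos(2.6137/2)=0.260892, s=sin(2.6137/2)=0.965368; N=√[6·120·2·720]=1018.233765
Admissible k: 0..2 (factorial args all ≥0)
  k=0: (−1)^1·1018.2338/(240)·0.2609^7·0.9654^1 = -0.000337
  k=1: (−1)^2·1018.2338/(48)·0.2609^5·0.9654^3 = +0.023067
  k=2: (−1)^3·1018.2338/(72)·0.2609^3·0.9654^5 = -0.210554
d^4_{-1,-2}(2.6137) = -0.000337 +0.023067 -0.210554 = -0.187824
|D^4_{-1,-2}|² = |d^4_{-1,-2}(β)|² = (-0.187824)² = 0.035278 (the z-rotation phases have unit modulus)

P=0.0353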